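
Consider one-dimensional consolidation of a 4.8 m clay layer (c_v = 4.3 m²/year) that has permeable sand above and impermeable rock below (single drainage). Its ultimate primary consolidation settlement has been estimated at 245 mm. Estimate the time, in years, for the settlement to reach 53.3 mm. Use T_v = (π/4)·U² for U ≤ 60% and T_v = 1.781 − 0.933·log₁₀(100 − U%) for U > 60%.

t ≈ 0.199 years

Drainage path length: H_d = H = 4.8 m (single drainage).
U = S(t)/S_ult = 53.3/245 = 0.2176.
U ≤ 60%: T_v = (π/4)·U² = (π/4)×0.21755² = 0.037172.
t = T_v·H_d²/c_v = 0.037172×4.8²/4.3 = 0.1992 years.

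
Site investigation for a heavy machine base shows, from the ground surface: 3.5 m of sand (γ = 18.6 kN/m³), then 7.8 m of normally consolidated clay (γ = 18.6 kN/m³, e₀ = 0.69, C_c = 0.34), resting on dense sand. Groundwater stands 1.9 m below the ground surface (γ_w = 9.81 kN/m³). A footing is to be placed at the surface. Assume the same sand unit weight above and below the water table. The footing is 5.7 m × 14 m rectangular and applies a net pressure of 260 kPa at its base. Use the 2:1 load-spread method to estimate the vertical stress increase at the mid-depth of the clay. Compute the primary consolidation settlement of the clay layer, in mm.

Mid-depth of clay below the ground surface: z = 3.5 + 7.8/2 = 7.4 m.
Total vertical stress at mid-clay: σ_v = 18.6×3.5 + 18.6×3.9 = 137.64 kPa.
Pore pressure: u = 9.81×(7.4 − 1.9) = 53.955 kPa.
Initial effective stress: σ'_0 = σ_v − u = 137.64 − 53.955 = 83.685 kPa.
Stress increase at mid-clay by the 2:1 spreading method:
Δσ = qBL/((B+z)(L+z)) = 260×5.7×14/((5.7+7.4)(14+7.4)) = 74.01 kPa
Final effective stress: σ'_f = σ'_0 + Δσ = 83.685 + 74.01 = 157.69 kPa.
Normally consolidated clay, so the full stress increment lies on the virgin compression line:
S_c = C_c·H/(1+e₀)·log₁₀(σ'_f/σ'_0) = 0.34×7.8/(1+0.69)×log₁₀(157.69/83.685)
    = 1.5692 × 0.27516 = 0.4318 m

S_c ≈ 432 mm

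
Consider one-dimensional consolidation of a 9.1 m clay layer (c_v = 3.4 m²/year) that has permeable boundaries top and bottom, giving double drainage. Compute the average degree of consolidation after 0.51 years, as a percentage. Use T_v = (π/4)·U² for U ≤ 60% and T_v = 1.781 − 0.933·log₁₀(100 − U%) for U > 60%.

U ≈ 32.7 %

Drainage path length: H_d = H/2 = 4.55 m (double drainage).
T_v = c_v·t/H_d² = 3.4×0.51/4.55² = 0.083758.
T_v = 0.083758 corresponds to the U ≤ 60% branch:
U = √(4T_v/π) = 0.3266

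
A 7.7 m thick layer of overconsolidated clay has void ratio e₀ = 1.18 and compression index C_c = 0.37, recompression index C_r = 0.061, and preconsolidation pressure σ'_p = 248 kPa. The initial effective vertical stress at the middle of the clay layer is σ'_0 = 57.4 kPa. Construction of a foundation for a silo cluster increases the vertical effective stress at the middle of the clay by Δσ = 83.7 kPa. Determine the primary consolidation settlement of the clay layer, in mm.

S_c ≈ 84.2 mm

Final effective stress: σ'_f = 57.4 + 83.7 = 141.1 kPa.
σ'_f = 141.1 ≤ σ'_p = 248 kPa, so the clay remains overconsolidated and only the recompression index applies:
S_c = C_r·H/(1+e₀)·log₁₀(σ'_f/σ'_0) = 0.061×7.7/2.18×log₁₀(141.1/57.4)
    = 0.21546 × 0.39062 = 0.08416 m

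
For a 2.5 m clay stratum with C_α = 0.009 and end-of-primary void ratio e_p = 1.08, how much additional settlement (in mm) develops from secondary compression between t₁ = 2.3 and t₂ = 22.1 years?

Secondary compression: S_s = C_α·H/(1+e_p)·log₁₀(t₂/t₁)
S_s = 0.009×2.5/(1+1.08)×log₁₀(22.1/2.3)
    = 0.01082 × 0.9827 = 0.01063 m

S_s ≈ 10.6 mm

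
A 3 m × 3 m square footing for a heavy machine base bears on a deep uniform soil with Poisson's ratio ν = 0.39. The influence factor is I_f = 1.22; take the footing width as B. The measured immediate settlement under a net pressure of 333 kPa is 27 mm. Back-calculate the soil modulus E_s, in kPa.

E_s ≈ 38300 kPa

S_e = q·B·(1−ν²)/E_s · I_f  ⇒  E_s = q·B·(1−ν²)·I_f / S_e.
E_s = 333 × 3 × 0.8479 × 1.22 / 0.027 = 38270 kPa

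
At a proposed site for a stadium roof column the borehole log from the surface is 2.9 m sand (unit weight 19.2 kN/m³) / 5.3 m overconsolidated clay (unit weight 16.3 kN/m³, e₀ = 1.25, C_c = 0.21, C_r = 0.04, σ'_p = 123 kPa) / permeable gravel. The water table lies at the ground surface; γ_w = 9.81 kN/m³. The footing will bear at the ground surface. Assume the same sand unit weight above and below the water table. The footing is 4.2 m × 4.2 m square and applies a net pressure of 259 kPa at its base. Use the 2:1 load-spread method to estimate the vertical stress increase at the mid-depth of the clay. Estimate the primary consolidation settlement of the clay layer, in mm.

S_c ≈ 30 mm

Mid-depth of clay below the ground surface: z = 2.9 + 5.3/2 = 5.55 m.
Total vertical stress at mid-clay: σ_v = 19.2×2.9 + 16.3×2.65 = 98.875 kPa.
Pore pressure: u = 9.81×(5.55 − 0) = 54.446 kPa.
Initial effective stress: σ'_0 = σ_v − u = 98.875 − 54.446 = 44.429 kPa.
Stress increase at mid-clay by the 2:1 spreading method:
Δσ = qBL/((B+z)(L+z)) = 259×4.2×4.2/((4.2+5.55)(4.2+5.55)) = 48.061 kPa
Final effective stress: σ'_f = 44.429 + 48.061 = 92.49 kPa.
σ'_f = 92.49 ≤ σ'_p = 123 kPa, so the clay remains overconsolidated and only the recompression index applies:
S_c = C_r·H/(1+e₀)·log₁₀(σ'_f/σ'_0) = 0.04×5.3/2.25×log₁₀(92.49/44.429)
    = 0.094224 × 0.31843 = 0.03 m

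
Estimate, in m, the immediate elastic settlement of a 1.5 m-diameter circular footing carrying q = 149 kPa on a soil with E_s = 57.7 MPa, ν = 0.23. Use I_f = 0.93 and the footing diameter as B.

Immediate (elastic) settlement: S_e = q·B·(1−ν²)/E_s · I_f.
E_s = 57.7 MPa = 57700 kPa.
S_e = 149 × 1.5 × (1 − 0.23²) / 57700 × 0.93
    = 149 × 1.5 × 0.9471 / 57700 × 0.93
    = 0.003412 m

S_e ≈ 0.00341 m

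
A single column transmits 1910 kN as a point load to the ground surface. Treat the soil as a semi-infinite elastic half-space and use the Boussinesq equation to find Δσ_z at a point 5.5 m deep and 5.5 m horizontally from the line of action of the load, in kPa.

Δσ_z ≈ 5.33 kPa

Boussinesq vertical stress below a point load on an elastic half-space:
Δσ_z = 3P/(2πz²) · [1 + (r/z)²]^(−5/2)
r/z = 5.5/5.5 = 1; [1+(r/z)²]^(−5/2) = 0.17678.
Δσ_z = 3×1910/(2π×5.5²) × 0.17678 = 30.147 × 0.17678 = 5.329 kPa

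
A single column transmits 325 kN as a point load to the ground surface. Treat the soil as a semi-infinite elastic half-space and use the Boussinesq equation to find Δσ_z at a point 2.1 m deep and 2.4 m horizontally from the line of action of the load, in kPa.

Δσ_z ≈ 4.36 kPa

Boussinesq vertical stress below a point load on an elastic half-space:
Δσ_z = 3P/(2πz²) · [1 + (r/z)²]^(−5/2)
r/z = 2.4/2.1 = 1.1429; [1+(r/z)²]^(−5/2) = 0.12382.
Δσ_z = 3×325/(2π×2.1²) × 0.12382 = 35.187 × 0.12382 = 4.357 kPa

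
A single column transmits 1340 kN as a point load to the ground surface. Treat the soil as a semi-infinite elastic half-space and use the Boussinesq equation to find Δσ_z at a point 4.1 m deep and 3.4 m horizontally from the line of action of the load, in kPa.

Δσ_z ≈ 10.3 kPa

Boussinesq vertical stress below a point load on an elastic half-space:
Δσ_z = 3P/(2πz²) · [1 + (r/z)²]^(−5/2)
r/z = 3.4/4.1 = 0.82927; [1+(r/z)²]^(−5/2) = 0.27025.
Δσ_z = 3×1340/(2π×4.1²) × 0.27025 = 38.061 × 0.27025 = 10.29 kPa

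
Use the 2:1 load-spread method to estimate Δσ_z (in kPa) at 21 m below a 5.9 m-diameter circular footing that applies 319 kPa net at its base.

Δσ_z ≈ 15.3 kPa

By the 2:1 method the load spreads at 1 horizontal : 2 vertical, so at depth z the loaded area has grown by z in each plan dimension:
Δσ ≈ qD²/(D+z)² = 319×5.9²/(5.9+21)² = 15.346 kPa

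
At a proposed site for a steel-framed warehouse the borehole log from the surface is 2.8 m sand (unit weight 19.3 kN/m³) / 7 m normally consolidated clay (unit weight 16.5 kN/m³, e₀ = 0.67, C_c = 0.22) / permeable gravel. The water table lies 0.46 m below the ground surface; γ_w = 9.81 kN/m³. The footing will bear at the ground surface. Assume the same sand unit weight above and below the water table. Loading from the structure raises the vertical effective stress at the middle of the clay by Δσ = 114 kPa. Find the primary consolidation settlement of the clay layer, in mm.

Mid-depth of clay below the ground surface: z = 2.8 + 7/2 = 6.3 m.
Total vertical stress at mid-clay: σ_v = 19.3×2.8 + 16.5×3.5 = 111.79 kPa.
Pore pressure: u = 9.81×(6.3 − 0.46) = 57.29 kPa.
Initial effective stress: σ'_0 = σ_v − u = 111.79 − 57.29 = 54.5 kPa.
Final effective stress: σ'_f = σ'_0 + Δσ = 54.5 + 114 = 168.5 kPa.
Normally consolidated clay, so the full stress increment lies on the virgin compression line:
S_c = C_c·H/(1+e₀)·log₁₀(σ'_f/σ'_0) = 0.22×7/(1+0.67)×log₁₀(168.5/54.5)
    = 0.92216 × 0.4902 = 0.452 m

S_c ≈ 452 mm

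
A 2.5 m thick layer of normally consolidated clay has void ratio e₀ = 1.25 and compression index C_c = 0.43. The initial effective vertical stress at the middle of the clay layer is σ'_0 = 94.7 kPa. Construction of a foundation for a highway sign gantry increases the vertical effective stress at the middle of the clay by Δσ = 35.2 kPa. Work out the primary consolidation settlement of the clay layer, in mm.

Final effective stress: σ'_f = σ'_0 + Δσ = 94.7 + 35.2 = 129.9 kPa.
Normally consolidated clay, so the full stress increment lies on the virgin compression line:
S_c = C_c·H/(1+e₀)·log₁₀(σ'_f/σ'_0) = 0.43×2.5/(1+1.25)×log₁₀(129.9/94.7)
    = 0.47778 × 0.13726 = 0.06558 m

S_c ≈ 65.6 mm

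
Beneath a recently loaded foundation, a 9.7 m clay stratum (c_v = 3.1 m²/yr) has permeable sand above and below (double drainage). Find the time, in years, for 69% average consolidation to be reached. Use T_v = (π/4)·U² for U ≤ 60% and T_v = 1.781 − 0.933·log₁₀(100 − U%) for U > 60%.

Drainage path length: H_d = H/2 = 4.85 m (double drainage).
U > 60%: T_v = 1.781 − 0.933·log₁₀(100 − 69) = 0.38956.
t = T_v·H_d²/c_v = 0.38956×4.85²/3.1 = 2.956 years.

t ≈ 2.96 years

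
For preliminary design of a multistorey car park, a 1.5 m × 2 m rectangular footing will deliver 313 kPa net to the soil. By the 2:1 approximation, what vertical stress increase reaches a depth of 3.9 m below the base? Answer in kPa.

By the 2:1 method the load spreads at 1 horizontal : 2 vertical, so at depth z the loaded area has grown by z in each plan dimension:
Δσ = qBL/((B+z)(L+z)) = 313×1.5×2/((1.5+3.9)(2+3.9)) = 29.473 kPa

Δσ_z ≈ 29.5 kPa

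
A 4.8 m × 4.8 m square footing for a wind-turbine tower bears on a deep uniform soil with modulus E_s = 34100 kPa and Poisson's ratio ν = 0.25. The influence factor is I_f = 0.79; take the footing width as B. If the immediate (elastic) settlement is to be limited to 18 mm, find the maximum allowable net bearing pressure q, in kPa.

q ≈ 173 kPa

S_e = q·B·(1−ν²)/E_s · I_f  ⇒  q = S_e·E_s / (B·(1−ν²)·I_f).
q = 0.018 × 34100 / (4.8 × 0.9375 × 0.79) = 172.7 kPa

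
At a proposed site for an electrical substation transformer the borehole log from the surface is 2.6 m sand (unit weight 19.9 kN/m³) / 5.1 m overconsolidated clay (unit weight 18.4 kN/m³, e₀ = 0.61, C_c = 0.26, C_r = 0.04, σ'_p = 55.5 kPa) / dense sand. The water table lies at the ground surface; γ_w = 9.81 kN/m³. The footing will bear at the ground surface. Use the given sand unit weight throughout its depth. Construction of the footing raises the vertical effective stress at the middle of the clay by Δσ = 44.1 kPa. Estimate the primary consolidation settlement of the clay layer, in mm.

S_c ≈ 190 mm

Mid-depth of clay below the ground surface: z = 2.6 + 5.1/2 = 5.15 m.
Total vertical stress at mid-clay: σ_v = 19.9×2.6 + 18.4×2.55 = 98.66 kPa.
Pore pressure: u = 9.81×(5.15 − 0) = 50.522 kPa.
Initial effective stress: σ'_0 = σ_v − u = 98.66 − 50.522 = 48.138 kPa.
Final effective stress: σ'_f = 48.138 + 44.1 = 92.238 kPa.
σ'_f = 92.238 > σ'_p = 55.5 kPa, so the stress path crosses the preconsolidation pressure — recompression up to σ'_p, then virgin compression beyond:
S_c = H/(1+e₀)·[C_r·log₁₀(σ'_p/σ'_0) + C_c·log₁₀(σ'_f/σ'_p)]
    = 5.1/1.61 × [0.04×log₁₀(55.5/48.138) + 0.26×log₁₀(92.238/55.5)]
    = 3.1677 × [0.0024722 + 0.05736] = 0.1895 m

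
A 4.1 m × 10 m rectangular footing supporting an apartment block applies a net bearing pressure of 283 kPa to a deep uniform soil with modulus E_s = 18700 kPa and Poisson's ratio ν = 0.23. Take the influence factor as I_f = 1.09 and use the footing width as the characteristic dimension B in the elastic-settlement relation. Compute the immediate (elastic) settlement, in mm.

S_e ≈ 64.1 mm

Immediate (elastic) settlement: S_e = q·B·(1−ν²)/E_s · I_f.
S_e = 283 × 4.1 × (1 − 0.23²) / 18700 × 1.09
    = 283 × 4.1 × 0.9471 / 18700 × 1.09
    = 0.06405 m = 64.05 mm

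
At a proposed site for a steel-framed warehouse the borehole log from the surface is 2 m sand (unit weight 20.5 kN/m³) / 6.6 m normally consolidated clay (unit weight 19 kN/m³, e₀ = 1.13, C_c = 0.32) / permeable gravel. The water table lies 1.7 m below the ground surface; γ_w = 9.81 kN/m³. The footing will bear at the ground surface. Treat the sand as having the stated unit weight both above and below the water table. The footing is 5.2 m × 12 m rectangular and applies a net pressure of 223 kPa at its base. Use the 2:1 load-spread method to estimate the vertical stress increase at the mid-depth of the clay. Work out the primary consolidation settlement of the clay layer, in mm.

S_c ≈ 324 mm

Mid-depth of clay below the ground surface: z = 2 + 6.6/2 = 5.3 m.
Total vertical stress at mid-clay: σ_v = 20.5×2 + 19×3.3 = 103.7 kPa.
Pore pressure: u = 9.81×(5.3 − 1.7) = 35.316 kPa.
Initial effective stress: σ'_0 = σ_v − u = 103.7 − 35.316 = 68.384 kPa.
Stress increase at mid-clay by the 2:1 spreading method:
Δσ = qBL/((B+z)(L+z)) = 223×5.2×12/((5.2+5.3)(12+5.3)) = 76.604 kPa
Final effective stress: σ'_f = σ'_0 + Δσ = 68.384 + 76.604 = 144.99 kPa.
Normally consolidated clay, so the full stress increment lies on the virgin compression line:
S_c = C_c·H/(1+e₀)·log₁₀(σ'_f/σ'_0) = 0.32×6.6/(1+1.13)×log₁₀(144.99/68.384)
    = 0.99155 × 0.32638 = 0.3236 m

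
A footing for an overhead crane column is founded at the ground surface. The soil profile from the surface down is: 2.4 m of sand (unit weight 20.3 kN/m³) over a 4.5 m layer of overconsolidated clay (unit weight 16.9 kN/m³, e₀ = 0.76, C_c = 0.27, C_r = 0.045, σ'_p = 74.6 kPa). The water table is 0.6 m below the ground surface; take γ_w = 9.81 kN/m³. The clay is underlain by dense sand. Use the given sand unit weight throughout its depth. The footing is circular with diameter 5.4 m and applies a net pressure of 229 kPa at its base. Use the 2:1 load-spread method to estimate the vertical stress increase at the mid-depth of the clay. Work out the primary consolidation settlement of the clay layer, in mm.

Mid-depth of clay below the ground surface: z = 2.4 + 4.5/2 = 4.65 m.
Total vertical stress at mid-clay: σ_v = 20.3×2.4 + 16.9×2.25 = 86.745 kPa.
Pore pressure: u = 9.81×(4.65 − 0.6) = 39.73 kPa.
Initial effective stress: σ'_0 = σ_v − u = 86.745 − 39.73 = 47.015 kPa.
Stress increase at mid-clay by the 2:1 spreading method:
Δσ ≈ qD²/(D+z)² = 229×5.4²/(5.4+4.65)² = 66.114 kPa
Final effective stress: σ'_f = 47.015 + 66.114 = 113.13 kPa.
σ'_f = 113.13 > σ'_p = 74.6 kPa, so the stress path crosses the preconsolidation pressure — recompression up to σ'_p, then virgin compression beyond:
S_c = H/(1+e₀)·[C_r·log₁₀(σ'_p/σ'_0) + C_c·log₁₀(σ'_f/σ'_p)]
    = 4.5/1.76 × [0.045×log₁₀(74.6/47.015) + 0.27×log₁₀(113.13/74.6)]
    = 2.5568 × [0.0090226 + 0.048827] = 0.1479 m

S_c ≈ 148 mm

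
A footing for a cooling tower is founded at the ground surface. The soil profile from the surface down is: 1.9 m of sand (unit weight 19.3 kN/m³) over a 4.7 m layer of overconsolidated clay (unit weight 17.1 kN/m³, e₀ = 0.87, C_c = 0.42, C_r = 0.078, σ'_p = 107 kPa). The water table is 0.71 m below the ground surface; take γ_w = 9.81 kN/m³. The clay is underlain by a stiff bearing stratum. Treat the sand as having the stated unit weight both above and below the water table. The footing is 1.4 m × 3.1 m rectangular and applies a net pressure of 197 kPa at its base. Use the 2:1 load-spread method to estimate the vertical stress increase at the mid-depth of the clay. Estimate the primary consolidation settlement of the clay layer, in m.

S_c ≈ 0.0339 m

Mid-depth of clay below the ground surface: z = 1.9 + 4.7/2 = 4.25 m.
Total vertical stress at mid-clay: σ_v = 19.3×1.9 + 17.1×2.35 = 76.855 kPa.
Pore pressure: u = 9.81×(4.25 − 0.71) = 34.727 kPa.
Initial effective stress: σ'_0 = σ_v − u = 76.855 − 34.727 = 42.128 kPa.
Stress increase at mid-clay by the 2:1 spreading method:
Δσ = qBL/((B+z)(L+z)) = 197×1.4×3.1/((1.4+4.25)(3.1+4.25)) = 20.588 kPa
Final effective stress: σ'_f = 42.128 + 20.588 = 62.716 kPa.
σ'_f = 62.716 ≤ σ'_p = 107 kPa, so the clay remains overconsolidated and only the recompression index applies:
S_c = C_r·H/(1+e₀)·log₁₀(σ'_f/σ'_0) = 0.078×4.7/1.87×log₁₀(62.716/42.128)
    = 0.19605 × 0.17281 = 0.03388 m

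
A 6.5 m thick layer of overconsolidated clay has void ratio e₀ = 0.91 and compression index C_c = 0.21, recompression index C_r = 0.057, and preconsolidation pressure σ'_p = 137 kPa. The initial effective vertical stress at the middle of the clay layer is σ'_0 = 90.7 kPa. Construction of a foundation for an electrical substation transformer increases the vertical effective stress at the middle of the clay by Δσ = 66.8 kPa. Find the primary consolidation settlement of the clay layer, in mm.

S_c ≈ 78 mm

Final effective stress: σ'_f = 90.7 + 66.8 = 157.5 kPa.
σ'_f = 157.5 > σ'_p = 137 kPa, so the stress path crosses the preconsolidation pressure — recompression up to σ'_p, then virgin compression beyond:
S_c = H/(1+e₀)·[C_r·log₁₀(σ'_p/σ'_0) + C_c·log₁₀(σ'_f/σ'_p)]
    = 6.5/1.91 × [0.057×log₁₀(137/90.7) + 0.21×log₁₀(157.5/137)]
    = 3.4031 × [0.010209 + 0.012718] = 0.07802 m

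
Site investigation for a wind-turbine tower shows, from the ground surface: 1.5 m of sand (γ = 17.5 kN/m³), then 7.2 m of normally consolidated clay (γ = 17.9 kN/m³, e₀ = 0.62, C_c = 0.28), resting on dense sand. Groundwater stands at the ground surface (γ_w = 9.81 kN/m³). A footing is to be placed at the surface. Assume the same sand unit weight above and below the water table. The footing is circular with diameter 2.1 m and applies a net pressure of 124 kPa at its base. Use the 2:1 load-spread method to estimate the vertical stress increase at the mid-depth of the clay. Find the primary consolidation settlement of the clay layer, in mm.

S_c ≈ 125 mm

Mid-depth of clay below the ground surface: z = 1.5 + 7.2/2 = 5.1 m.
Total vertical stress at mid-clay: σ_v = 17.5×1.5 + 17.9×3.6 = 90.69 kPa.
Pore pressure: u = 9.81×(5.1 − 0) = 50.031 kPa.
Initial effective stress: σ'_0 = σ_v − u = 90.69 − 50.031 = 40.659 kPa.
Stress increase at mid-clay by the 2:1 spreading method:
Δσ ≈ qD²/(D+z)² = 124×2.1²/(2.1+5.1)² = 10.549 kPa
Final effective stress: σ'_f = σ'_0 + Δσ = 40.659 + 10.549 = 51.208 kPa.
Normally consolidated clay, so the full stress increment lies on the virgin compression line:
S_c = C_c·H/(1+e₀)·log₁₀(σ'_f/σ'_0) = 0.28×7.2/(1+0.62)×log₁₀(51.208/40.659)
    = 1.2444 × 0.10018 = 0.1247 m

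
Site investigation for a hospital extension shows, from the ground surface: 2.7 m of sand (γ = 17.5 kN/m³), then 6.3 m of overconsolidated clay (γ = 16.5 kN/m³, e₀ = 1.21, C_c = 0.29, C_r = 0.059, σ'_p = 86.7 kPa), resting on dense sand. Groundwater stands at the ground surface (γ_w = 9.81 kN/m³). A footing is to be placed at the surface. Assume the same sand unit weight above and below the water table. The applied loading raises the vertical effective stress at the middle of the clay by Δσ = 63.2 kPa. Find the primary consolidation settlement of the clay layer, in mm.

S_c ≈ 122 mm

Mid-depth of clay below the ground surface: z = 2.7 + 6.3/2 = 5.85 m.
Total vertical stress at mid-clay: σ_v = 17.5×2.7 + 16.5×3.15 = 99.225 kPa.
Pore pressure: u = 9.81×(5.85 − 0) = 57.389 kPa.
Initial effective stress: σ'_0 = σ_v − u = 99.225 − 57.389 = 41.836 kPa.
Final effective stress: σ'_f = 41.836 + 63.2 = 105.04 kPa.
σ'_f = 105.04 > σ'_p = 86.7 kPa, so the stress path crosses the preconsolidation pressure — recompression up to σ'_p, then virgin compression beyond:
S_c = H/(1+e₀)·[C_r·log₁₀(σ'_p/σ'_0) + C_c·log₁₀(σ'_f/σ'_p)]
    = 6.3/2.21 × [0.059×log₁₀(86.7/41.836) + 0.29×log₁₀(105.04/86.7)]
    = 2.8507 × [0.018672 + 0.024167] = 0.1221 m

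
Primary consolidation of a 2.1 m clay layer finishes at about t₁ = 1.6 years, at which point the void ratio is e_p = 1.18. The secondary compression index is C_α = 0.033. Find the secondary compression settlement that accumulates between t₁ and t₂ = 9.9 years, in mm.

S_s ≈ 25.2 mm

Secondary compression: S_s = C_α·H/(1+e_p)·log₁₀(t₂/t₁)
S_s = 0.033×2.1/(1+1.18)×log₁₀(9.9/1.6)
    = 0.03179 × 0.7915 = 0.02516 m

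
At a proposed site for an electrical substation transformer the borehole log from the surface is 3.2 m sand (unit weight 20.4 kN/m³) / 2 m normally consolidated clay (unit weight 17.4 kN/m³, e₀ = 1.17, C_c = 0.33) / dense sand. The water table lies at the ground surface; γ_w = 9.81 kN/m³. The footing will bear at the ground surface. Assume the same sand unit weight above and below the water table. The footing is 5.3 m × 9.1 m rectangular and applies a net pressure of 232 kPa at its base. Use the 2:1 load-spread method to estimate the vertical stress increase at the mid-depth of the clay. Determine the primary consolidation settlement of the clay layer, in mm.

Mid-depth of clay below the ground surface: z = 3.2 + 2/2 = 4.2 m.
Total vertical stress at mid-clay: σ_v = 20.4×3.2 + 17.4×1 = 82.68 kPa.
Pore pressure: u = 9.81×(4.2 − 0) = 41.202 kPa.
Initial effective stress: σ'_0 = σ_v − u = 82.68 − 41.202 = 41.478 kPa.
Stress increase at mid-clay by the 2:1 spreading method:
Δσ = qBL/((B+z)(L+z)) = 232×5.3×9.1/((5.3+4.2)(9.1+4.2)) = 88.558 kPa
Final effective stress: σ'_f = σ'_0 + Δσ = 41.478 + 88.558 = 130.04 kPa.
Normally consolidated clay, so the full stress increment lies on the virgin compression line:
S_c = C_c·H/(1+e₀)·log₁₀(σ'_f/σ'_0) = 0.33×2/(1+1.17)×log₁₀(130.04/41.478)
    = 0.30415 × 0.49626 = 0.1509 m

S_c ≈ 151 mm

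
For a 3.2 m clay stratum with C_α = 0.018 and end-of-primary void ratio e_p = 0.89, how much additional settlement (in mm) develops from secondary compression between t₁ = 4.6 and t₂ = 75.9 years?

Secondary compression: S_s = C_α·H/(1+e_p)·log₁₀(t₂/t₁)
S_s = 0.018×3.2/(1+0.89)×log₁₀(75.9/4.6)
    = 0.03048 × 1.217 = 0.0371 m

S_s ≈ 37.1 mm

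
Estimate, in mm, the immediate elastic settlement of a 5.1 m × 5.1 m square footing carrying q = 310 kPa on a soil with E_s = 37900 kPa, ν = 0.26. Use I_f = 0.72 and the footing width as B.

Immediate (elastic) settlement: S_e = q·B·(1−ν²)/E_s · I_f.
S_e = 310 × 5.1 × (1 − 0.26²) / 37900 × 0.72
    = 310 × 5.1 × 0.9324 / 37900 × 0.72
    = 0.028 m = 28 mm

S_e ≈ 28 mm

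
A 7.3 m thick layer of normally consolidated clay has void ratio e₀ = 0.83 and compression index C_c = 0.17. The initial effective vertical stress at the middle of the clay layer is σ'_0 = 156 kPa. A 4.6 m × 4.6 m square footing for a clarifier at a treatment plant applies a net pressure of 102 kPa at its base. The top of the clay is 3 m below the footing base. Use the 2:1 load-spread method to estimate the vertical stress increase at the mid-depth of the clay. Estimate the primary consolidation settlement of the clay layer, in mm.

S_c ≈ 30.5 mm

Mid-depth of clay below the footing base: z = 3 + 7.3/2 = 6.65 m.
Stress increase at mid-clay by the 2:1 spreading method:
Δσ = qBL/((B+z)(L+z)) = 102×4.6×4.6/((4.6+6.65)(4.6+6.65)) = 17.053 kPa
Final effective stress: σ'_f = σ'_0 + Δσ = 156 + 17.053 = 173.05 kPa.
Normally consolidated clay, so the full stress increment lies on the virgin compression line:
S_c = C_c·H/(1+e₀)·log₁₀(σ'_f/σ'_0) = 0.17×7.3/(1+0.83)×log₁₀(173.05/156)
    = 0.67814 × 0.045047 = 0.03055 m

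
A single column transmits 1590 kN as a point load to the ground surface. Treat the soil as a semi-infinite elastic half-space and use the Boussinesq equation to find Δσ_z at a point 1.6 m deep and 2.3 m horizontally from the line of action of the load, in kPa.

Boussinesq vertical stress below a point load on an elastic half-space:
Δσ_z = 3P/(2πz²) · [1 + (r/z)²]^(−5/2)
r/z = 2.3/1.6 = 1.4375; [1+(r/z)²]^(−5/2) = 0.060733.
Δσ_z = 3×1590/(2π×1.6²) × 0.060733 = 296.55 × 0.060733 = 18.01 kPa

Δσ_z ≈ 18 kPa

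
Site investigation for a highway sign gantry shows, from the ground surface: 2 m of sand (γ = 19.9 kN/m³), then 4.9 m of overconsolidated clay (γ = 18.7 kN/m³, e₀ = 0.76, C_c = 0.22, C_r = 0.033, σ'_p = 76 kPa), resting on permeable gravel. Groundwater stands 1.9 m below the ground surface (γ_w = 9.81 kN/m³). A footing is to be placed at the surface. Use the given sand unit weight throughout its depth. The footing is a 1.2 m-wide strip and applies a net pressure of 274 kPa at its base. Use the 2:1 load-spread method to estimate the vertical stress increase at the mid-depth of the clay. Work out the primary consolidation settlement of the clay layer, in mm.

S_c ≈ 128 mm

Mid-depth of clay below the ground surface: z = 2 + 4.9/2 = 4.45 m.
Total vertical stress at mid-clay: σ_v = 19.9×2 + 18.7×2.45 = 85.615 kPa.
Pore pressure: u = 9.81×(4.45 − 1.9) = 25.015 kPa.
Initial effective stress: σ'_0 = σ_v − u = 85.615 − 25.015 = 60.6 kPa.
Stress increase at mid-clay by the 2:1 spreading method:
Δσ = qB/(B+z) = 274×1.2/(1.2+4.45) = 58.195 kPa
Final effective stress: σ'_f = 60.6 + 58.195 = 118.8 kPa.
σ'_f = 118.8 > σ'_p = 76 kPa, so the stress path crosses the preconsolidation pressure — recompression up to σ'_p, then virgin compression beyond:
S_c = H/(1+e₀)·[C_r·log₁₀(σ'_p/σ'_0) + C_c·log₁₀(σ'_f/σ'_p)]
    = 4.9/1.76 × [0.033×log₁₀(76/60.6) + 0.22×log₁₀(118.8/76)]
    = 2.7841 × [0.0032453 + 0.042681] = 0.1279 m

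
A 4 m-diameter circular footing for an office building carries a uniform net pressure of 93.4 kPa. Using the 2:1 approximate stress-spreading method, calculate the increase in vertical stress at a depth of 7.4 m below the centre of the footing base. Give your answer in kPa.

By the 2:1 method the load spreads at 1 horizontal : 2 vertical, so at depth z the loaded area has grown by z in each plan dimension:
Δσ ≈ qD²/(D+z)² = 93.4×4²/(4+7.4)² = 11.499 kPa

Δσ_z ≈ 11.5 kPa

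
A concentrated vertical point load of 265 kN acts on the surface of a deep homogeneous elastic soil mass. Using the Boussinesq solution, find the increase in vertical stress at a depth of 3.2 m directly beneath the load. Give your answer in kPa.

Δσ_z ≈ 12.4 kPa

Boussinesq vertical stress below a point load on an elastic half-space:
Δσ_z = 3P/(2πz²) · [1 + (r/z)²]^(−5/2)
r/z = 0/3.2 = 0; [1+(r/z)²]^(−5/2) = 1.
Δσ_z = 3×265/(2π×3.2²) × 1 = 12.356 × 1 = 12.36 kPa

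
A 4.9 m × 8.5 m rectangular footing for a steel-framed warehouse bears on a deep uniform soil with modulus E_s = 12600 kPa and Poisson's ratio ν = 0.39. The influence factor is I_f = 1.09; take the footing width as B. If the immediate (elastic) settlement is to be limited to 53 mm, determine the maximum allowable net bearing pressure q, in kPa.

S_e = q·B·(1−ν²)/E_s · I_f  ⇒  q = S_e·E_s / (B·(1−ν²)·I_f).
q = 0.053 × 12600 / (4.9 × 0.8479 × 1.09) = 147.5 kPa

q ≈ 147 kPa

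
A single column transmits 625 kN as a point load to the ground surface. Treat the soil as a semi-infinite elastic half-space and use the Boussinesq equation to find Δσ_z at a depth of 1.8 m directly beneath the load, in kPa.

Δσ_z ≈ 92.1 kPa

Boussinesq vertical stress below a point load on an elastic half-space:
Δσ_z = 3P/(2πz²) · [1 + (r/z)²]^(−5/2)
r/z = 0/1.8 = 0; [1+(r/z)²]^(−5/2) = 1.
Δσ_z = 3×625/(2π×1.8²) × 1 = 92.104 × 1 = 92.1 kPa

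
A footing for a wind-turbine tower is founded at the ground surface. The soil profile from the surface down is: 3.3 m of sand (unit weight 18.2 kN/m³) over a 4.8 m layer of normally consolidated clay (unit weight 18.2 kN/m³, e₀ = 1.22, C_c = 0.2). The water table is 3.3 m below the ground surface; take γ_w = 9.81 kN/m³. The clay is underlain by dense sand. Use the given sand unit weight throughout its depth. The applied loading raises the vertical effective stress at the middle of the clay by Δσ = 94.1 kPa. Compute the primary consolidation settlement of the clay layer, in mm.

S_c ≈ 146 mm

Mid-depth of clay below the ground surface: z = 3.3 + 4.8/2 = 5.7 m.
Total vertical stress at mid-clay: σ_v = 18.2×3.3 + 18.2×2.4 = 103.74 kPa.
Pore pressure: u = 9.81×(5.7 − 3.3) = 23.544 kPa.
Initial effective stress: σ'_0 = σ_v − u = 103.74 − 23.544 = 80.196 kPa.
Final effective stress: σ'_f = σ'_0 + Δσ = 80.196 + 94.1 = 174.3 kPa.
Normally consolidated clay, so the full stress increment lies on the virgin compression line:
S_c = C_c·H/(1+e₀)·log₁₀(σ'_f/σ'_0) = 0.2×4.8/(1+1.22)×log₁₀(174.3/80.196)
    = 0.43243 × 0.33714 = 0.1458 m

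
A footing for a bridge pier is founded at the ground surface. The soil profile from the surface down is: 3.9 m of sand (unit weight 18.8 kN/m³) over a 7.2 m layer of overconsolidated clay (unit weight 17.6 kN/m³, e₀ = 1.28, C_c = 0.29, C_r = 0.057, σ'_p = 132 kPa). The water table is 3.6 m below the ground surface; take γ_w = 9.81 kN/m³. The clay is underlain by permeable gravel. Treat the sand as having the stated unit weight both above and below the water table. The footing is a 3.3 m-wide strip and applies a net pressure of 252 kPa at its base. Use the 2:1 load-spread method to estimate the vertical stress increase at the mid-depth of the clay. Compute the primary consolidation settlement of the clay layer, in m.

S_c ≈ 0.136 m

Mid-depth of clay below the ground surface: z = 3.9 + 7.2/2 = 7.5 m.
Total vertical stress at mid-clay: σ_v = 18.8×3.9 + 17.6×3.6 = 136.68 kPa.
Pore pressure: u = 9.81×(7.5 − 3.6) = 38.259 kPa.
Initial effective stress: σ'_0 = σ_v − u = 136.68 − 38.259 = 98.421 kPa.
Stress increase at mid-clay by the 2:1 spreading method:
Δσ = qB/(B+z) = 252×3.3/(3.3+7.5) = 77 kPa
Final effective stress: σ'_f = 98.421 + 77 = 175.42 kPa.
σ'_f = 175.42 > σ'_p = 132 kPa, so the stress path crosses the preconsolidation pressure — recompression up to σ'_p, then virgin compression beyond:
S_c = H/(1+e₀)·[C_r·log₁₀(σ'_p/σ'_0) + C_c·log₁₀(σ'_f/σ'_p)]
    = 7.2/2.28 × [0.057×log₁₀(132/98.421) + 0.29×log₁₀(175.42/132)]
    = 3.1579 × [0.0072667 + 0.035817] = 0.1361 m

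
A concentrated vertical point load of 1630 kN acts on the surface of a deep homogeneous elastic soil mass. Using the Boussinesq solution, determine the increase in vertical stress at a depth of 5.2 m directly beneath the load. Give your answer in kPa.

Boussinesq vertical stress below a point load on an elastic half-space:
Δσ_z = 3P/(2πz²) · [1 + (r/z)²]^(−5/2)
r/z = 0/5.2 = 0; [1+(r/z)²]^(−5/2) = 1.
Δσ_z = 3×1630/(2π×5.2²) × 1 = 28.782 × 1 = 28.78 kPa

Δσ_z ≈ 28.8 kPa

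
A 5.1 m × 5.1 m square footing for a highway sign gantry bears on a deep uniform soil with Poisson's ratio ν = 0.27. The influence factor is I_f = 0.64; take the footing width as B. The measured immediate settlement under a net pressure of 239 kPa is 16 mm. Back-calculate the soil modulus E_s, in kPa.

E_s ≈ 45200 kPa

S_e = q·B·(1−ν²)/E_s · I_f  ⇒  E_s = q·B·(1−ν²)·I_f / S_e.
E_s = 239 × 5.1 × 0.9271 × 0.64 / 0.016 = 45200 kPa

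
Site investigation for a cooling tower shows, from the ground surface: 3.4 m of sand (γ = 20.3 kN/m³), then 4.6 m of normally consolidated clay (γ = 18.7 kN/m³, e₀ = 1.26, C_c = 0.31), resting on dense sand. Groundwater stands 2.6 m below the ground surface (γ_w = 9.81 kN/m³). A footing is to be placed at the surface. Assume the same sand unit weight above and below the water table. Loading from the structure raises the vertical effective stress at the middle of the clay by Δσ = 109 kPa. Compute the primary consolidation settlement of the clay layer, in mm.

Mid-depth of clay below the ground surface: z = 3.4 + 4.6/2 = 5.7 m.
Total vertical stress at mid-clay: σ_v = 20.3×3.4 + 18.7×2.3 = 112.03 kPa.
Pore pressure: u = 9.81×(5.7 − 2.6) = 30.411 kPa.
Initial effective stress: σ'_0 = σ_v − u = 112.03 − 30.411 = 81.619 kPa.
Final effective stress: σ'_f = σ'_0 + Δσ = 81.619 + 109 = 190.62 kPa.
Normally consolidated clay, so the full stress increment lies on the virgin compression line:
S_c = C_c·H/(1+e₀)·log₁₀(σ'_f/σ'_0) = 0.31×4.6/(1+1.26)×log₁₀(190.62/81.619)
    = 0.63097 × 0.36838 = 0.2324 m

S_c ≈ 232 mm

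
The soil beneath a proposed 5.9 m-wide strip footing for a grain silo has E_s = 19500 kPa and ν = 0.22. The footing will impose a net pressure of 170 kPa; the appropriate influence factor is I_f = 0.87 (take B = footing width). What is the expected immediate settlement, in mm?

S_e ≈ 42.6 mm

Immediate (elastic) settlement: S_e = q·B·(1−ν²)/E_s · I_f.
S_e = 170 × 5.9 × (1 − 0.22²) / 19500 × 0.87
    = 170 × 5.9 × 0.9516 / 19500 × 0.87
    = 0.04258 m = 42.58 mm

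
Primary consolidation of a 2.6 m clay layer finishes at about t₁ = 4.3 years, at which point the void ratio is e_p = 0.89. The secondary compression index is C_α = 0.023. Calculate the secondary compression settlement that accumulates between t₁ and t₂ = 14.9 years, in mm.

Secondary compression: S_s = C_α·H/(1+e_p)·log₁₀(t₂/t₁)
S_s = 0.023×2.6/(1+0.89)×log₁₀(14.9/4.3)
    = 0.03164 × 0.5397 = 0.01708 m

S_s ≈ 17.1 mm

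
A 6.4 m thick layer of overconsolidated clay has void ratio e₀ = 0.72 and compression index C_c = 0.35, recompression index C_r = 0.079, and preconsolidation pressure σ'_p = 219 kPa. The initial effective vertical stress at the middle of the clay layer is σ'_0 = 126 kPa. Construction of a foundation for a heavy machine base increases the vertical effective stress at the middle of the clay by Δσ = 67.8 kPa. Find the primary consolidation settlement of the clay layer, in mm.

S_c ≈ 55 mm

Final effective stress: σ'_f = 126 + 67.8 = 193.8 kPa.
σ'_f = 193.8 ≤ σ'_p = 219 kPa, so the clay remains overconsolidated and only the recompression index applies:
S_c = C_r·H/(1+e₀)·log₁₀(σ'_f/σ'_0) = 0.079×6.4/1.72×log₁₀(193.8/126)
    = 0.29395 × 0.18698 = 0.05496 m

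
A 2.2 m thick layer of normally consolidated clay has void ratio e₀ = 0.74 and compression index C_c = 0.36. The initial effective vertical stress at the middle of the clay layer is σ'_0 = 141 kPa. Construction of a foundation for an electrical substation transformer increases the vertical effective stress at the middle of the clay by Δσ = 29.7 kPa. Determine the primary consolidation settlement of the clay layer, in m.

Final effective stress: σ'_f = σ'_0 + Δσ = 141 + 29.7 = 170.7 kPa.
Normally consolidated clay, so the full stress increment lies on the virgin compression line:
S_c = C_c·H/(1+e₀)·log₁₀(σ'_f/σ'_0) = 0.36×2.2/(1+0.74)×log₁₀(170.7/141)
    = 0.45517 × 0.083014 = 0.03779 m

S_c ≈ 0.0378 m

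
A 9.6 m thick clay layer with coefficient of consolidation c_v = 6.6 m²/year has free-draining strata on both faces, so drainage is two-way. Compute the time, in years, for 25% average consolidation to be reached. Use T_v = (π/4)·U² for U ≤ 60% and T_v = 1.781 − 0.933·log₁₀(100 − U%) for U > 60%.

Drainage path length: H_d = H/2 = 4.8 m (double drainage).
U ≤ 60%: T_v = (π/4)·U² = (π/4)×0.25² = 0.049087.
t = T_v·H_d²/c_v = 0.049087×4.8²/6.6 = 0.1714 years.

t ≈ 0.171 years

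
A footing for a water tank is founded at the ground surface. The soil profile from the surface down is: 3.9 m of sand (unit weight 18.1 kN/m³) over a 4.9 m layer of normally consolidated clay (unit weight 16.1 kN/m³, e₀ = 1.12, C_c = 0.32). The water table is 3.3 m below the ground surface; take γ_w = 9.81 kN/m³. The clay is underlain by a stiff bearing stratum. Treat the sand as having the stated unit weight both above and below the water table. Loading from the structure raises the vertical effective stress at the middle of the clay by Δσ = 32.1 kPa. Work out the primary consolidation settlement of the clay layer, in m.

Mid-depth of clay below the ground surface: z = 3.9 + 4.9/2 = 6.35 m.
Total vertical stress at mid-clay: σ_v = 18.1×3.9 + 16.1×2.45 = 110.04 kPa.
Pore pressure: u = 9.81×(6.35 − 3.3) = 29.921 kPa.
Initial effective stress: σ'_0 = σ_v − u = 110.04 − 29.921 = 80.119 kPa.
Final effective stress: σ'_f = σ'_0 + Δσ = 80.119 + 32.1 = 112.22 kPa.
Normally consolidated clay, so the full stress increment lies on the virgin compression line:
S_c = C_c·H/(1+e₀)·log₁₀(σ'_f/σ'_0) = 0.32×4.9/(1+1.12)×log₁₀(112.22/80.119)
    = 0.73962 × 0.14633 = 0.1082 m

S_c ≈ 0.108 m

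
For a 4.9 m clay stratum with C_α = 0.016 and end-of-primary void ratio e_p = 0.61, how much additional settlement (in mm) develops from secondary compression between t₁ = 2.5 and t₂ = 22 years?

S_s ≈ 46 mm

Secondary compression: S_s = C_α·H/(1+e_p)·log₁₀(t₂/t₁)
S_s = 0.016×4.9/(1+0.61)×log₁₀(22/2.5)
    = 0.0487 × 0.9445 = 0.04599 m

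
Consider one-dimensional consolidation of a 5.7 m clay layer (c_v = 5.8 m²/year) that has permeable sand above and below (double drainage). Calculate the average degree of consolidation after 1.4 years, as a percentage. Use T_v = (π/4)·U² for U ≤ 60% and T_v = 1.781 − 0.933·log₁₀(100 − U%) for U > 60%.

Drainage path length: H_d = H/2 = 2.85 m (double drainage).
T_v = c_v·t/H_d² = 5.8×1.4/2.85² = 0.99969.
T_v = 0.99969 corresponds to the U > 60% branch:
U = 1 − 10^((1.781 − T_v)/0.933)/100 = 0.9312

U ≈ 93.1 %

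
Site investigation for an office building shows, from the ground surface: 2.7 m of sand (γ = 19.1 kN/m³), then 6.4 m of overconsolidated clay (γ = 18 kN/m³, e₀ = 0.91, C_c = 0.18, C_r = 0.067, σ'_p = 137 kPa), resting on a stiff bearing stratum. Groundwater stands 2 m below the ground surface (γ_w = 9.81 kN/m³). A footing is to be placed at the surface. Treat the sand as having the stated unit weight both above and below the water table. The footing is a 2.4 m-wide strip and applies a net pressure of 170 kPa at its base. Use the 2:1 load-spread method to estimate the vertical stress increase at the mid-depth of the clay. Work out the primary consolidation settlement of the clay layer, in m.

Mid-depth of clay below the ground surface: z = 2.7 + 6.4/2 = 5.9 m.
Total vertical stress at mid-clay: σ_v = 19.1×2.7 + 18×3.2 = 109.17 kPa.
Pore pressure: u = 9.81×(5.9 − 2) = 38.259 kPa.
Initial effective stress: σ'_0 = σ_v − u = 109.17 − 38.259 = 70.911 kPa.
Stress increase at mid-clay by the 2:1 spreading method:
Δσ = qB/(B+z) = 170×2.4/(2.4+5.9) = 49.157 kPa
Final effective stress: σ'_f = 70.911 + 49.157 = 120.07 kPa.
σ'_f = 120.07 ≤ σ'_p = 137 kPa, so the clay remains overconsolidated and only the recompression index applies:
S_c = C_r·H/(1+e₀)·log₁₀(σ'_f/σ'_0) = 0.067×6.4/1.91×log₁₀(120.07/70.911)
    = 0.2245 × 0.22872 = 0.05135 m

S_c ≈ 0.0513 m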